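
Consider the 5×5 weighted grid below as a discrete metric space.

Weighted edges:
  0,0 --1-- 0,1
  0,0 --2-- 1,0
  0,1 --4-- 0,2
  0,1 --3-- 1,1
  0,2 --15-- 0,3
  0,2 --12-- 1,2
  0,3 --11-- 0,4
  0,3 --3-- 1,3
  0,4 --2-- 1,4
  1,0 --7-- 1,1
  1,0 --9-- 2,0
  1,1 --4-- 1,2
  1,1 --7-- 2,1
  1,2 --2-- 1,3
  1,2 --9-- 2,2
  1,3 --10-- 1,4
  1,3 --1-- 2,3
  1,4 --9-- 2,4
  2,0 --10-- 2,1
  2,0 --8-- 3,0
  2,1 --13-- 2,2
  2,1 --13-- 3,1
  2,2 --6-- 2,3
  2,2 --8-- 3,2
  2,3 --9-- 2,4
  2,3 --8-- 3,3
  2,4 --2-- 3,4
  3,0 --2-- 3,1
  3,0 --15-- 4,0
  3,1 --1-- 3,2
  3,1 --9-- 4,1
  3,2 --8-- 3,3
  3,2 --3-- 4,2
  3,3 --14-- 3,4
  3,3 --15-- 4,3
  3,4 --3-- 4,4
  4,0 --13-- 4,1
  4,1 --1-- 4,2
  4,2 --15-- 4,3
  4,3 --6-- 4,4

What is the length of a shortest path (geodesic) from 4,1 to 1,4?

Shortest path: 4,1 → 4,2 → 3,2 → 2,2 → 2,3 → 1,3 → 1,4, total weight = 29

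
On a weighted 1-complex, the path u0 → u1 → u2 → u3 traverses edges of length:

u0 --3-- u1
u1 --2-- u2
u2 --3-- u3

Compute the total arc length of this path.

Arc length = 3 + 2 + 3 = 8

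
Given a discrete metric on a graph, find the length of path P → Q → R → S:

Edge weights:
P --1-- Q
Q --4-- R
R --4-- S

Arc length = 1 + 4 + 4 = 9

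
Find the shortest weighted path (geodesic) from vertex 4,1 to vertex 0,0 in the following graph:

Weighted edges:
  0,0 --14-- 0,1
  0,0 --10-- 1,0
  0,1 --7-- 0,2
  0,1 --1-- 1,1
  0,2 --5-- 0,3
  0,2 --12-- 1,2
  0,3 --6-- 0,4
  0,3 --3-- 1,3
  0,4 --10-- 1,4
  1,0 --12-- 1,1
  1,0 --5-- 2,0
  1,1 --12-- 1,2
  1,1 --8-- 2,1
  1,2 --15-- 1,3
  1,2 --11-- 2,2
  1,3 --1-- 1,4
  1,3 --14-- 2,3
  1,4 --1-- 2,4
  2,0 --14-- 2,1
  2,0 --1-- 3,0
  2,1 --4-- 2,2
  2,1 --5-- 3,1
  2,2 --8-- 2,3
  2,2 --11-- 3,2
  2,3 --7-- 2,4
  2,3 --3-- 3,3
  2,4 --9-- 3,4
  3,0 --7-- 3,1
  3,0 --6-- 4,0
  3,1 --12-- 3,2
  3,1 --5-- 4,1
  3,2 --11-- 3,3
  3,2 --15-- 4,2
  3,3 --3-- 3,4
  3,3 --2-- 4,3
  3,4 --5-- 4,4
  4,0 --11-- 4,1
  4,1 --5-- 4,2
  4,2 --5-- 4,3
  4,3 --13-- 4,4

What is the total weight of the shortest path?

Shortest path: 4,1 → 3,1 → 3,0 → 2,0 → 1,0 → 0,0, total weight = 28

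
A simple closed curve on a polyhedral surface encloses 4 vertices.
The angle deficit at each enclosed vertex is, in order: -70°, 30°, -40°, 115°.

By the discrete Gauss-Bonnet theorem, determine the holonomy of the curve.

Holonomy = total enclosed curvature = (-70°) + 30° + (-40°) + 115° = 35°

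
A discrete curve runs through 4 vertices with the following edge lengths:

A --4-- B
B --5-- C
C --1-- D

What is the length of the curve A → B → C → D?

Arc length = 4 + 5 + 1 = 10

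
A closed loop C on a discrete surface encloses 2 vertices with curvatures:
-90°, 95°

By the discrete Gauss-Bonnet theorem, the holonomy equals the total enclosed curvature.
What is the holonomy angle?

Holonomy = total enclosed curvature = (-90°) + 95° = 5°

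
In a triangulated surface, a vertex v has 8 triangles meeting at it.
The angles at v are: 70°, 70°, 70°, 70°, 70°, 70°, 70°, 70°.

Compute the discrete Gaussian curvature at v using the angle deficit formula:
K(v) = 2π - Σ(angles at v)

Sum of angles = 560°. K = 360° - 560° = -200°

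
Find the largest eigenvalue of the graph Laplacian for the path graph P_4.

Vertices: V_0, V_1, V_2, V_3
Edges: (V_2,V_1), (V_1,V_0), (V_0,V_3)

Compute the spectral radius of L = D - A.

The path graph P_n has Laplacian eigenvalues λ_k = 2 − 2cos(kπ/n), k = 0, 1, …, n−1. Here n = 4:
k=0: 2 − 2cos(0) = 0.0; k=1: 2 − 2cos(π/4) = 0.5858; k=2: 2 − 2cos(π/2) = 2.0; k=3: 2 − 2cos(3π/4) = 3.4142.
Laplacian eigenvalues: [0.0, 0.5858, 2.0, 3.4142]. Largest eigenvalue (spectral radius) = 3.4142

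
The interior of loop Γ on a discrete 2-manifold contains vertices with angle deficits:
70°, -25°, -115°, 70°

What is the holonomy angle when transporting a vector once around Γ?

Holonomy = total enclosed curvature = 70° + (-25°) + (-115°) + 70° = 0°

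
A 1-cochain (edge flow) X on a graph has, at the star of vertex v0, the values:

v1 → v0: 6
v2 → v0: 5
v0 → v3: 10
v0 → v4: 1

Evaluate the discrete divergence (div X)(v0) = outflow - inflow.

Divergence = sum of outgoing flows = (-6) + (-5) + 10 + 1 = 0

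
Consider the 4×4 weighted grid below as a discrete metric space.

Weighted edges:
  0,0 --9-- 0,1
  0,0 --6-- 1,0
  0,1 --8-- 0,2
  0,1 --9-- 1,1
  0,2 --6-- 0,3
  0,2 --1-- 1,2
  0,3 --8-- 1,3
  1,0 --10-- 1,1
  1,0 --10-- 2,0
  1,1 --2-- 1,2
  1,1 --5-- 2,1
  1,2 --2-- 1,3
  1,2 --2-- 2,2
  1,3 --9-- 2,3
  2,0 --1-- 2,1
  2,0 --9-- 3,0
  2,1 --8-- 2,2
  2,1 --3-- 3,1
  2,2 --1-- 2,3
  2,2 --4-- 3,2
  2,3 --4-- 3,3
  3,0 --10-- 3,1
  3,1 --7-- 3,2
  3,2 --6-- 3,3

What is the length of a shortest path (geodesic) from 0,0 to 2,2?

Shortest path: 0,0 → 1,0 → 1,1 → 1,2 → 2,2, total weight = 20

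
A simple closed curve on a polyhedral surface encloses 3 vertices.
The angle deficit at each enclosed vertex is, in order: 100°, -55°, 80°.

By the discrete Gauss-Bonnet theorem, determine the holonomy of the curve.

Holonomy = total enclosed curvature = 100° + (-55°) + 80° = 125°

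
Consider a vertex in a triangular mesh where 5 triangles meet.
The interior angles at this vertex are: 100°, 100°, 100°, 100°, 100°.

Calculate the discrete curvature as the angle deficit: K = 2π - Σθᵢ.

Sum of angles = 500°. K = 360° - 500° = -140°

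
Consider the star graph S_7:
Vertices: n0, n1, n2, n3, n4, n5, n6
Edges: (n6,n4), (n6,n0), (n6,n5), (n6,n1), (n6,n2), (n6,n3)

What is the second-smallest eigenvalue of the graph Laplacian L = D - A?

The star S_7 is the complete bipartite graph K_{1,6} (one hub of degree 6, 6 leaves of degree 1). The Laplacian spectrum of K_{p,q} is 0, p (multiplicity q−1), q (multiplicity p−1), p+q. With p = 1, q = 6: 0 once, 1 with multiplicity 5, and 7 once. (Check: trace L = sum of degrees = 12 = 5·1 + 7.)
Laplacian eigenvalues: [0.0, 1.0, 1.0, 1.0, 1.0, 1.0, 7.0]. Algebraic connectivity (smallest non-zero eigenvalue) = 1.0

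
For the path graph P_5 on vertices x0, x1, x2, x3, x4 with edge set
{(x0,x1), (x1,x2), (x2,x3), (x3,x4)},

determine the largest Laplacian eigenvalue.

The path graph P_n has Laplacian eigenvalues λ_k = 2 − 2cos(kπ/n), k = 0, 1, …, n−1. Here n = 5:
k=0: 2 − 2cos(0) = 0.0; k=1: 2 − 2cos(π/5) = 0.382; k=2: 2 − 2cos(2π/5) = 1.382; k=3: 2 − 2cos(3π/5) = 2.618; k=4: 2 − 2cos(4π/5) = 3.618.
Laplacian eigenvalues: [0.0, 0.382, 1.382, 2.618, 3.618]. Largest eigenvalue (spectral radius) = 3.618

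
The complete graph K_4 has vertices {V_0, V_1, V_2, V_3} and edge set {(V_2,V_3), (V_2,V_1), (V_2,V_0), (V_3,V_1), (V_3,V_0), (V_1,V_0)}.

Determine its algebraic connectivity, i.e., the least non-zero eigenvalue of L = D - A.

For the complete graph K_n, L = nI − J (J = all-ones matrix). J has eigenvalues n (once, eigenvector 𝟙) and 0 (multiplicity n−1), so L has eigenvalues 0 (once) and n (multiplicity n−1). Here n = 4: eigenvalue 0 once and 4 with multiplicity 3.
Laplacian eigenvalues: [0.0, 4.0, 4.0, 4.0]. Algebraic connectivity (smallest non-zero eigenvalue) = 4.0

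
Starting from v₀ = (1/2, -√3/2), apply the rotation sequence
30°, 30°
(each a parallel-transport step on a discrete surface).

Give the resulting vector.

Total rotation: 30° + 30° = 60°. Final vector: (1, 0)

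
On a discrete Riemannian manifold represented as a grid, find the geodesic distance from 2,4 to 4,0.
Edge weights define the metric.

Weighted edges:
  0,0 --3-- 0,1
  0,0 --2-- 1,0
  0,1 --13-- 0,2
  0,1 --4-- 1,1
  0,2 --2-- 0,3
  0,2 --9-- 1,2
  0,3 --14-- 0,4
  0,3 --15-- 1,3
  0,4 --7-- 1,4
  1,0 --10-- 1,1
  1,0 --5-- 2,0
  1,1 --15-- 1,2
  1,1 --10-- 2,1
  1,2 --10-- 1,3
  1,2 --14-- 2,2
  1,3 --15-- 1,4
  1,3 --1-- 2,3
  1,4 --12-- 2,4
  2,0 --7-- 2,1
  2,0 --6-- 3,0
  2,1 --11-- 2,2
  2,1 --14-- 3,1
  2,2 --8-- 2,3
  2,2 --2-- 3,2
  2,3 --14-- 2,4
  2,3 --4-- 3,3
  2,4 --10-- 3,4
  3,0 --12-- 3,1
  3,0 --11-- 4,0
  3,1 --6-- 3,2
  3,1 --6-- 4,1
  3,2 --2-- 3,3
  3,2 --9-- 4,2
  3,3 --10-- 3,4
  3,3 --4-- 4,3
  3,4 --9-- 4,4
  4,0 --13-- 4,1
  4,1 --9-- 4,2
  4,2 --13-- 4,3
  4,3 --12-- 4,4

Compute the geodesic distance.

Shortest path: 2,4 → 2,3 → 3,3 → 3,2 → 3,1 → 4,1 → 4,0, total weight = 45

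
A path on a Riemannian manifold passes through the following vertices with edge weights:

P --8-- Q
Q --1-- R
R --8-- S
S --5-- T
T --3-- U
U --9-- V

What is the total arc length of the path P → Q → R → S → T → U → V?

Arc length = 8 + 1 + 8 + 5 + 3 + 9 = 34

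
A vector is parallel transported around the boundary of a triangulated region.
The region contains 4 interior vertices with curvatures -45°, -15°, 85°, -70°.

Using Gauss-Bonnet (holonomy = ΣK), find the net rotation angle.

Holonomy = total enclosed curvature = (-45°) + (-15°) + 85° + (-70°) = -45°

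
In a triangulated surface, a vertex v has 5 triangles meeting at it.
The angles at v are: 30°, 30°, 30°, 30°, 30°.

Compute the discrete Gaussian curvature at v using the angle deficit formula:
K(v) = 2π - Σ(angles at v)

Sum of angles = 150°. K = 360° - 150° = 210° = 7π/6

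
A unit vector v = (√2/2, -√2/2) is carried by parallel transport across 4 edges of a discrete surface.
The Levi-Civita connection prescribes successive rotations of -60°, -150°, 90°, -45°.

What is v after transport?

Total rotation: (-60°) + (-150°) + 90° + (-45°) = -165°. Final vector: (-0.8660, 0.5000)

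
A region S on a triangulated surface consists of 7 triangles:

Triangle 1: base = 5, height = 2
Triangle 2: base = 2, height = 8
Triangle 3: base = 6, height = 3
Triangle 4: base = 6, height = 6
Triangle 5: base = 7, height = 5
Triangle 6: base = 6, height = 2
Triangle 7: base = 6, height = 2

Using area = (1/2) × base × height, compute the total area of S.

(1/2)×5×2 + (1/2)×2×8 + (1/2)×6×3 + (1/2)×6×6 + (1/2)×7×5 + (1/2)×6×2 + (1/2)×6×2 = 69.5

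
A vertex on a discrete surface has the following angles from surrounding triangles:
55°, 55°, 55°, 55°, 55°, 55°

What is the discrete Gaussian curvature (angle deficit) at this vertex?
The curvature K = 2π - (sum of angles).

Sum of angles = 330°. K = 360° - 330° = 30° = π/6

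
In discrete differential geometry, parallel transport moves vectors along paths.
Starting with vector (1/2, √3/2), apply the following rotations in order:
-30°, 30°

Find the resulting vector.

Total rotation: (-30°) + 30° = 0°. Final vector: (0.5000, 0.8660)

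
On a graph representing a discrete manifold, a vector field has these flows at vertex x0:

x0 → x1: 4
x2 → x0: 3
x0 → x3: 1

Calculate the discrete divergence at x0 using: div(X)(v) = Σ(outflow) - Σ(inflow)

Divergence = sum of outgoing flows = 4 + (-3) + 1 = 2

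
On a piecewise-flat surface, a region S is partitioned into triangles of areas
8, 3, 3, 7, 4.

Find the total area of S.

8 + 3 + 3 + 7 + 4 = 25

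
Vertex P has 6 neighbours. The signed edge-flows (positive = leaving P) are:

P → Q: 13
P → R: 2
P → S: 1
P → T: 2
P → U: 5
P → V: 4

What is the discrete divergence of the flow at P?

Divergence = sum of outgoing flows = 13 + 2 + 1 + 2 + 5 + 4 = 27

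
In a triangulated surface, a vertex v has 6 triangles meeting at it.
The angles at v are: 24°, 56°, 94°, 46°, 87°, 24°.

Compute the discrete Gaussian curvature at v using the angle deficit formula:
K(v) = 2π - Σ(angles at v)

Sum of angles = 331°. K = 360° - 331° = 29° = 29π/180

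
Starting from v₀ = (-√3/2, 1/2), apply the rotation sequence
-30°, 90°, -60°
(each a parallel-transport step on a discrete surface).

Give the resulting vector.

Total rotation: (-30°) + 90° + (-60°) = 0°. Final vector: (-0.8660, 0.5000)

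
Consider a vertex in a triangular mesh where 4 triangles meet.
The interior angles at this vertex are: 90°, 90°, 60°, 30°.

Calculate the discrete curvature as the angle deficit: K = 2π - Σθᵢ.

Sum of angles = 270°. K = 360° - 270° = 90°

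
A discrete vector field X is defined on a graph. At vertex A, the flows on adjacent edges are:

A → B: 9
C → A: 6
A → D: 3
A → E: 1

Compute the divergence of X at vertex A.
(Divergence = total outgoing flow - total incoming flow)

Divergence = sum of outgoing flows = 9 + (-6) + 3 + 1 = 7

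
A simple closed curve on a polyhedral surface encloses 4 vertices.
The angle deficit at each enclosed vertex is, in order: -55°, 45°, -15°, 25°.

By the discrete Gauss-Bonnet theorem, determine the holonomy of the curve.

Holonomy = total enclosed curvature = (-55°) + 45° + (-15°) + 25° = 0°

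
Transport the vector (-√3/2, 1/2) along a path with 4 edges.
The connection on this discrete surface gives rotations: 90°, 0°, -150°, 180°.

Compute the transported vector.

Total rotation: 90° + 0° + (-150°) + 180° = 120°. Final vector: (0, -1)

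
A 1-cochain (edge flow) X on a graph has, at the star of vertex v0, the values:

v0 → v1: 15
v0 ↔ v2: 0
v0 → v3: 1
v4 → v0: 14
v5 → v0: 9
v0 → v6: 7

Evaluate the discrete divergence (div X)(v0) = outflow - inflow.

Divergence = sum of outgoing flows = 15 + 0 + 1 + (-14) + (-9) + 7 = 0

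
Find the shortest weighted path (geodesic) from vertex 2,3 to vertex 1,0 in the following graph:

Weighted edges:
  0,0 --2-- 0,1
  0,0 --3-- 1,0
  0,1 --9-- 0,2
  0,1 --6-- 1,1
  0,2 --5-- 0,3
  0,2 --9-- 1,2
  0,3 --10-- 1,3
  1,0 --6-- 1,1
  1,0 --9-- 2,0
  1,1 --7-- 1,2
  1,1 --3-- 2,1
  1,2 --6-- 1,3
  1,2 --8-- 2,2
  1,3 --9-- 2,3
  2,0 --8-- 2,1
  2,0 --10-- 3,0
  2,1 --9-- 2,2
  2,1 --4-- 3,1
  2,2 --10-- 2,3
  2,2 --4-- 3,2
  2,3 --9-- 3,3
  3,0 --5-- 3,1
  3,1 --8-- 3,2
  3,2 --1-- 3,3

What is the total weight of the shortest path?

Shortest path: 2,3 → 1,3 → 1,2 → 1,1 → 1,0, total weight = 28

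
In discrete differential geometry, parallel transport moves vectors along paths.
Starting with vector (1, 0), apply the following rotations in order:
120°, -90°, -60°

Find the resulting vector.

Total rotation: 120° + (-90°) + (-60°) = -30°. Final vector: (0.8660, -0.5000)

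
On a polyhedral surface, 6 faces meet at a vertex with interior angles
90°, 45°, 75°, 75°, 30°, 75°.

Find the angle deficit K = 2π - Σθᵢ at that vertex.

Sum of angles = 390°. K = 360° - 390° = -30°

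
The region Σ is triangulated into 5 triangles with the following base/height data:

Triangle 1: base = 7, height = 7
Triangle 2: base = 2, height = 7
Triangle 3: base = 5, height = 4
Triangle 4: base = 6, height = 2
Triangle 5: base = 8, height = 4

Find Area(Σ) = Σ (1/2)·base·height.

(1/2)×7×7 + (1/2)×2×7 + (1/2)×5×4 + (1/2)×6×2 + (1/2)×8×4 = 63.5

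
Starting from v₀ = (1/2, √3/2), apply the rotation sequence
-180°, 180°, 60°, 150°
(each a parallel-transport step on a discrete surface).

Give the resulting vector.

Total rotation: (-180°) + 180° + 60° + 150° = 210° ≡ -150° (mod 360°). Final vector: (0, -1)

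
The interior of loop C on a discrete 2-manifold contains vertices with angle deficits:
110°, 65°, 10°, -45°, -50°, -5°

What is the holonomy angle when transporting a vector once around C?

Holonomy = total enclosed curvature = 110° + 65° + 10° + (-45°) + (-50°) + (-5°) = 85°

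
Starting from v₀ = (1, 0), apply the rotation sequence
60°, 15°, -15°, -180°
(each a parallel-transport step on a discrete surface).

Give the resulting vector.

Total rotation: 60° + 15° + (-15°) + (-180°) = -120°. Final vector: (-0.5000, -0.8660)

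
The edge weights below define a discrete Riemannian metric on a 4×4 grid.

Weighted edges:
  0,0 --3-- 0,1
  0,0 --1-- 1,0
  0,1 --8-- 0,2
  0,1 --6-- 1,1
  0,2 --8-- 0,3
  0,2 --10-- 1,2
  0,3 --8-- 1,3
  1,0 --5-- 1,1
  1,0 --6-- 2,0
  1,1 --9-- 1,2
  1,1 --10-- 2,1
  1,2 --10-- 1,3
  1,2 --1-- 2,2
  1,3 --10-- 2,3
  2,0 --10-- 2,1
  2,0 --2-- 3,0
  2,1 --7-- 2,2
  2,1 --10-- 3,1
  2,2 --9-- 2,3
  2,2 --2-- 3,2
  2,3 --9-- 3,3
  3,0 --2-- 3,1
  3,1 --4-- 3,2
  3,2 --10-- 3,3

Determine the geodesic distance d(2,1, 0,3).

Shortest path: 2,1 → 2,2 → 1,2 → 0,2 → 0,3, total weight = 26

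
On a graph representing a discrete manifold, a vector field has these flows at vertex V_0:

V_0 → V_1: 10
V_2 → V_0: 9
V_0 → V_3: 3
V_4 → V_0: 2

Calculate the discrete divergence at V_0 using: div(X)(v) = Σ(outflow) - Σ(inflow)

Divergence = sum of outgoing flows = 10 + (-9) + 3 + (-2) = 2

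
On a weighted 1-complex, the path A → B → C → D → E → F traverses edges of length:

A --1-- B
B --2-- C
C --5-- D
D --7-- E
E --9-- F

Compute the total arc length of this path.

Arc length = 1 + 2 + 5 + 7 + 9 = 24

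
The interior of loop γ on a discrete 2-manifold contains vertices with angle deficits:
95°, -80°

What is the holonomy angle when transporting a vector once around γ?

Holonomy = total enclosed curvature = 95° + (-80°) = 15°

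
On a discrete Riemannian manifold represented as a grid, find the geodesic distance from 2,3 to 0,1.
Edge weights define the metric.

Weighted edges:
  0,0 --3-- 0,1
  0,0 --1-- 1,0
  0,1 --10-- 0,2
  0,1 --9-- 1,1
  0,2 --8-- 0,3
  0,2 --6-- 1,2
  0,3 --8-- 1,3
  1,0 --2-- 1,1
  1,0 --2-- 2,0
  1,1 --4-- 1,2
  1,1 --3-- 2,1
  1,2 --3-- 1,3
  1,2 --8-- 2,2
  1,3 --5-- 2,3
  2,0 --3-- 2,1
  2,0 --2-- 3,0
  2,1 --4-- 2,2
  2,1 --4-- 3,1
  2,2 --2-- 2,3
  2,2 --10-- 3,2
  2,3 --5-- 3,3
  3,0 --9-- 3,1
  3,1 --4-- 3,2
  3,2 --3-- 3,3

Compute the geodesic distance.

Shortest path: 2,3 → 2,2 → 2,1 → 1,1 → 1,0 → 0,0 → 0,1, total weight = 15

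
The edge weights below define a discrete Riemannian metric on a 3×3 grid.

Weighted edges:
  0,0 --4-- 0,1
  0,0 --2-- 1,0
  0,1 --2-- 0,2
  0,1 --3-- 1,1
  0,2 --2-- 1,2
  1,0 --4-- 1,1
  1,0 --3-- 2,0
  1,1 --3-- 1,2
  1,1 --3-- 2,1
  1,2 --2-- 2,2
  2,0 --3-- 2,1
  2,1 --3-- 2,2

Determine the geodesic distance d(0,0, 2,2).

Shortest path: 0,0 → 0,1 → 0,2 → 1,2 → 2,2, total weight = 10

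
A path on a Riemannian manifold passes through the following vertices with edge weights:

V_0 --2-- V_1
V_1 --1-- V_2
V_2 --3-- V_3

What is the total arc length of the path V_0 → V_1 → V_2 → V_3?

Arc length = 2 + 1 + 3 = 6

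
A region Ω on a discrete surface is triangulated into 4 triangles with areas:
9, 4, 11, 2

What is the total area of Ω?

9 + 4 + 11 + 2 = 26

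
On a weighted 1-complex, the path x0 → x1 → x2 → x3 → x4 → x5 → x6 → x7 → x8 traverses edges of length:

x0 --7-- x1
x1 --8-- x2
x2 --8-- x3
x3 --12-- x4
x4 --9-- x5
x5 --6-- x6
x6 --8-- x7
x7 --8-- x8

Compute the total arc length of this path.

Arc length = 7 + 8 + 8 + 12 + 9 + 6 + 8 + 8 = 66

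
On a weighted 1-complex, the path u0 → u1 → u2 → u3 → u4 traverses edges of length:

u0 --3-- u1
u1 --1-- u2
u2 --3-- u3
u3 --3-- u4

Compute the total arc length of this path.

Arc length = 3 + 1 + 3 + 3 = 10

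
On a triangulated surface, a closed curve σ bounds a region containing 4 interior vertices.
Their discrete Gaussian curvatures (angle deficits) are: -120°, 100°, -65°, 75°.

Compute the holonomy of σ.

Holonomy = total enclosed curvature = (-120°) + 100° + (-65°) + 75° = -10°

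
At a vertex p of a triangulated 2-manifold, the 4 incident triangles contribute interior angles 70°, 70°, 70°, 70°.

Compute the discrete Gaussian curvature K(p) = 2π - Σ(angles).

Sum of angles = 280°. K = 360° - 280° = 80° = 4π/9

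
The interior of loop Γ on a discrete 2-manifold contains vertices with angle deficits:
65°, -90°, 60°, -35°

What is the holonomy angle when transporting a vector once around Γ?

Holonomy = total enclosed curvature = 65° + (-90°) + 60° + (-35°) = 0°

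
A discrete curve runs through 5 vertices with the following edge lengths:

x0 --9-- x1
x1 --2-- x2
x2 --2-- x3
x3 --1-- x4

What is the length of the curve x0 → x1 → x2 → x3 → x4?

Arc length = 9 + 2 + 2 + 1 = 14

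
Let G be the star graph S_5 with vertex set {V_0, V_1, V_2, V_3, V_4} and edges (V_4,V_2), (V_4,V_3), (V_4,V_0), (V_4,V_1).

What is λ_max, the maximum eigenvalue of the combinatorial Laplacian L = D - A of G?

The star S_5 is the complete bipartite graph K_{1,4} (one hub of degree 4, 4 leaves of degree 1). The Laplacian spectrum of K_{p,q} is 0, p (multiplicity q−1), q (multiplicity p−1), p+q. With p = 1, q = 4: 0 once, 1 with multiplicity 3, and 5 once. (Check: trace L = sum of degrees = 8 = 3·1 + 5.)
Laplacian eigenvalues: [0.0, 1.0, 1.0, 1.0, 5.0]. Largest eigenvalue (spectral radius) = 5.0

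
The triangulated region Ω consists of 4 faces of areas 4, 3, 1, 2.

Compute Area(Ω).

4 + 3 + 1 + 2 = 10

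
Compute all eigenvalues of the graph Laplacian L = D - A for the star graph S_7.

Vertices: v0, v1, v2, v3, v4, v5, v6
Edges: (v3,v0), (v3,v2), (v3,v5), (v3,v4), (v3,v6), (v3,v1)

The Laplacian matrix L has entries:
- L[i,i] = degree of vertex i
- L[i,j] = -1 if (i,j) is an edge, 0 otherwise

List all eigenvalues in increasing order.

The star S_7 is the complete bipartite graph K_{1,6} (one hub of degree 6, 6 leaves of degree 1). The Laplacian spectrum of K_{p,q} is 0, p (multiplicity q−1), q (multiplicity p−1), p+q. With p = 1, q = 6: 0 once, 1 with multiplicity 5, and 7 once. (Check: trace L = sum of degrees = 12 = 5·1 + 7.)
Laplacian eigenvalues (increasing order): [0.0, 1.0, 1.0, 1.0, 1.0, 1.0, 7.0]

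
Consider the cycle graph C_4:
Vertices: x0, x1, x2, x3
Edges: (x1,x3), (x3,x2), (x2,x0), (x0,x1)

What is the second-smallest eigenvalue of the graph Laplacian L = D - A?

The cycle graph C_n has Laplacian eigenvalues λ_k = 2 − 2cos(2πk/n), k = 0, 1, …, n−1. Here n = 4:
k=0: 2 − 2cos(0) = 0.0; k=1: 2 − 2cos(π/2) = 2.0; k=2: 2 − 2cos(π) = 4.0; k=3: 2 − 2cos(3π/2) = 2.0.
Laplacian eigenvalues: [0.0, 2.0, 2.0, 4.0]. Algebraic connectivity (smallest non-zero eigenvalue) = 2.0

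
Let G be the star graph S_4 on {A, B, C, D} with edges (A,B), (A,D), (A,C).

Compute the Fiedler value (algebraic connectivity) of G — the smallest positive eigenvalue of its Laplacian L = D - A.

The star S_4 is the complete bipartite graph K_{1,3} (one hub of degree 3, 3 leaves of degree 1). The Laplacian spectrum of K_{p,q} is 0, p (multiplicity q−1), q (multiplicity p−1), p+q. With p = 1, q = 3: 0 once, 1 with multiplicity 2, and 4 once. (Check: trace L = sum of degrees = 6 = 2·1 + 4.)
Laplacian eigenvalues: [0.0, 1.0, 1.0, 4.0]. Algebraic connectivity (smallest non-zero eigenvalue) = 1.0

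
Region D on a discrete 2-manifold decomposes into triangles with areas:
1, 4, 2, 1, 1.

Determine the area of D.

1 + 4 + 2 + 1 + 1 = 9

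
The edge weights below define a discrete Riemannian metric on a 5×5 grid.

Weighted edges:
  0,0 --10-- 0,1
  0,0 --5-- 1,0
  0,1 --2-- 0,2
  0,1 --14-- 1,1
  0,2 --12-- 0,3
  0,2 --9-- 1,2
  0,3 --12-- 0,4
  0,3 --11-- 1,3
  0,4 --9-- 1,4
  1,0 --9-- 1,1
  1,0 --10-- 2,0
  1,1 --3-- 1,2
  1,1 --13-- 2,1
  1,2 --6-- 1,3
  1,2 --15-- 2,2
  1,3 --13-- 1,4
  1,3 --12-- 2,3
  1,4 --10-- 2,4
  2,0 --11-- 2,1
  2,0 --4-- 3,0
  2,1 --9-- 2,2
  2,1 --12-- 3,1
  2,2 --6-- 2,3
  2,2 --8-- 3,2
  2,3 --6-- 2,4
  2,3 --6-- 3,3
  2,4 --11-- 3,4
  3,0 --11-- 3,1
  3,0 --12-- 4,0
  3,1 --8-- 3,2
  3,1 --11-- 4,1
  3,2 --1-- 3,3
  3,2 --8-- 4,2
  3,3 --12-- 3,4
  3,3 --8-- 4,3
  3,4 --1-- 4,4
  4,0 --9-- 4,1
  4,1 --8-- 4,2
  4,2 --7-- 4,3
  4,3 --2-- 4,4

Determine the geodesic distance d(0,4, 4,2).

Shortest path: 0,4 → 1,4 → 2,4 → 2,3 → 3,3 → 3,2 → 4,2, total weight = 40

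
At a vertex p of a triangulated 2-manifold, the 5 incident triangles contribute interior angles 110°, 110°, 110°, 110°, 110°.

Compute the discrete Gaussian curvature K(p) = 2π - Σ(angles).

Sum of angles = 550°. K = 360° - 550° = -190° = -19π/18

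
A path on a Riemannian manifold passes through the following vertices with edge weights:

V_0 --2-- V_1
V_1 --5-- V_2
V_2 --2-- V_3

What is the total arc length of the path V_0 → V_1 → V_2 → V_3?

Arc length = 2 + 5 + 2 = 9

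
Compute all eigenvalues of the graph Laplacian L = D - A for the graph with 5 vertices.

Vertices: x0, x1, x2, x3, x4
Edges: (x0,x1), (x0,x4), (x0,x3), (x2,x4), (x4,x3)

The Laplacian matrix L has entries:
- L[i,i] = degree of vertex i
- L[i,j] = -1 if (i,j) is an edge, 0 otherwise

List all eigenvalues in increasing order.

Degrees: deg(x0) = 3, deg(x1) = 1, deg(x2) = 1, deg(x3) = 2, deg(x4) = 3.
L = D − A with rows/columns ordered (x0, x1, x2, x3, x4):
  [ 3, -1,  0, -1, -1]
  [-1,  1,  0,  0,  0]
  [ 0,  0,  1,  0, -1]
  [-1,  0,  0,  2, -1]
  [-1,  0, -1, -1,  3]
Characteristic polynomial: det(λI − L) = λ(λ² − 5λ + 3)(λ² − 5λ + 5).
Roots: λ = 0; (λ² − 5λ + 3) = 0 ⇒ λ = (5 ± √13)/2 ≈ 0.6972, 4.3028; (λ² − 5λ + 5) = 0 ⇒ λ = (5 ± √5)/2 ≈ 1.382, 3.618.
(Check: the roots sum (with multiplicity) to 10, matching trace L = Σdeg = 2·5 = 10.)
Laplacian eigenvalues (increasing order): [0.0, 0.6972, 1.382, 3.618, 4.3028]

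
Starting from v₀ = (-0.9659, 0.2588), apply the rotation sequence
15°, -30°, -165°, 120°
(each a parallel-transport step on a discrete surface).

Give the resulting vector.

Total rotation: 15° + (-30°) + (-165°) + 120° = -60°. Final vector: (-0.2588, 0.9659)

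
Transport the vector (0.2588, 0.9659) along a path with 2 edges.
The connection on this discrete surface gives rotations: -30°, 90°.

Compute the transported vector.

Total rotation: (-30°) + 90° = 60°. Final vector: (-0.7071, 0.7071)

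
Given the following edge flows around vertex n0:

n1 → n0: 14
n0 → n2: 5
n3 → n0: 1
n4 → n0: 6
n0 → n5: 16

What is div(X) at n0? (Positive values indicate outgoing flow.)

Divergence = sum of outgoing flows = (-14) + 5 + (-1) + (-6) + 16 = 0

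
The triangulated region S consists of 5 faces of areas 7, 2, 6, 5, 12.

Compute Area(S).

7 + 2 + 6 + 5 + 12 = 32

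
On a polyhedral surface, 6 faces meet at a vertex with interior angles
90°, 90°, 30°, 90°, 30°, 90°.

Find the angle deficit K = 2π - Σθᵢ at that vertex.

Sum of angles = 420°. K = 360° - 420° = -60° = -π/3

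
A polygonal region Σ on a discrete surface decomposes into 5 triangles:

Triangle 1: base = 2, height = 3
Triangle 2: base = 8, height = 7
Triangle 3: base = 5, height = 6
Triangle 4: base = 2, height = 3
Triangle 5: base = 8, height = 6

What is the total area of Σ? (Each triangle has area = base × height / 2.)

(1/2)×2×3 + (1/2)×8×7 + (1/2)×5×6 + (1/2)×2×3 + (1/2)×8×6 = 73.0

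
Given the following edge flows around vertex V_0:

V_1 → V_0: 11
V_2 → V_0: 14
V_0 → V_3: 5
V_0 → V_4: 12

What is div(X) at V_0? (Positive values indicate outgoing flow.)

Divergence = sum of outgoing flows = (-11) + (-14) + 5 + 12 = -8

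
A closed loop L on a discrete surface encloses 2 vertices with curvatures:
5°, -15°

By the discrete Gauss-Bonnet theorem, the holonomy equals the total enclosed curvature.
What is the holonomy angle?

Holonomy = total enclosed curvature = 5° + (-15°) = -10°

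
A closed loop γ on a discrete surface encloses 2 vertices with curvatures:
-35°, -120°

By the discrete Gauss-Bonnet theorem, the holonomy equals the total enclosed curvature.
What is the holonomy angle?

Holonomy = total enclosed curvature = (-35°) + (-120°) = -155°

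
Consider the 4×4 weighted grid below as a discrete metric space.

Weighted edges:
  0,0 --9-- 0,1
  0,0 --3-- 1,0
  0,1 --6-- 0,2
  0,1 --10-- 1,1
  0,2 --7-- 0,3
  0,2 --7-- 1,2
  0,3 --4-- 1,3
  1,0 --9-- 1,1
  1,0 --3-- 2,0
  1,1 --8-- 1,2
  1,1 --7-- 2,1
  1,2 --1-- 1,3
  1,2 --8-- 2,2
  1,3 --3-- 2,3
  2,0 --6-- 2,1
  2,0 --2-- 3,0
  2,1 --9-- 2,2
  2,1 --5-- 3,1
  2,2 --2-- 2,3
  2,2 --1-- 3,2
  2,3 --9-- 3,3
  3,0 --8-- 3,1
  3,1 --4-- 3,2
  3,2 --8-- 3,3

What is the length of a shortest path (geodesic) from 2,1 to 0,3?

Shortest path: 2,1 → 2,2 → 2,3 → 1,3 → 0,3, total weight = 18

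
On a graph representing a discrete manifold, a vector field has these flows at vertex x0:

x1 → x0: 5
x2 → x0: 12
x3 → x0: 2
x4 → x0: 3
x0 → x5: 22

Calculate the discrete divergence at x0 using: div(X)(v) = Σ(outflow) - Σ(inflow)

Divergence = sum of outgoing flows = (-5) + (-12) + (-2) + (-3) + 22 = 0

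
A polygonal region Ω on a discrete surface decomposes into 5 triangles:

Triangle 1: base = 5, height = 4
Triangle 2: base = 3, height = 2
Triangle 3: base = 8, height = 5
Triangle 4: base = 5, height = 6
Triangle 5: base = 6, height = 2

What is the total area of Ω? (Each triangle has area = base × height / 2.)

(1/2)×5×4 + (1/2)×3×2 + (1/2)×8×5 + (1/2)×5×6 + (1/2)×6×2 = 54.0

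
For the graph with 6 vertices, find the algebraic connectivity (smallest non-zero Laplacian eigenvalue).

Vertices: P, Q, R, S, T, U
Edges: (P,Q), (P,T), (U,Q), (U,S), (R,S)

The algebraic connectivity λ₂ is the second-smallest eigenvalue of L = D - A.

Degrees: deg(P) = 2, deg(Q) = 2, deg(R) = 1, deg(S) = 2, deg(T) = 1, deg(U) = 2.
L = D − A with rows/columns ordered (P, Q, R, S, T, U):
  [ 2, -1,  0,  0, -1,  0]
  [-1,  2,  0,  0,  0, -1]
  [ 0,  0,  1, -1,  0,  0]
  [ 0,  0, -1,  2,  0, -1]
  [-1,  0,  0,  0,  1,  0]
  [ 0, -1,  0, -1,  0,  2]
Characteristic polynomial: det(λI − L) = λ(λ² − 4λ + 1)(λ − 1)(λ − 2)(λ − 3).
Roots: λ = 0; (λ² − 4λ + 1) = 0 ⇒ λ = 2 ± √3 ≈ 0.2679, 3.7321; (λ − 1) = 0 ⇒ λ = 1; (λ − 2) = 0 ⇒ λ = 2; (λ − 3) = 0 ⇒ λ = 3.
(Check: the roots sum (with multiplicity) to 10, matching trace L = Σdeg = 2·5 = 10.)
Laplacian eigenvalues: [0.0, 0.2679, 1.0, 2.0, 3.0, 3.7321]. Algebraic connectivity (smallest non-zero eigenvalue) = 0.2679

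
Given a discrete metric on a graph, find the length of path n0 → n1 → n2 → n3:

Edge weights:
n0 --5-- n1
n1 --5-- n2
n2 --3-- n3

Arc length = 5 + 5 + 3 = 13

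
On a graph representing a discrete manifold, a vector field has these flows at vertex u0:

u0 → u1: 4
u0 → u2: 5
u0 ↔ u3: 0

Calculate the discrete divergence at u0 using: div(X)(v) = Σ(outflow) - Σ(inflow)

Divergence = sum of outgoing flows = 4 + 5 + 0 = 9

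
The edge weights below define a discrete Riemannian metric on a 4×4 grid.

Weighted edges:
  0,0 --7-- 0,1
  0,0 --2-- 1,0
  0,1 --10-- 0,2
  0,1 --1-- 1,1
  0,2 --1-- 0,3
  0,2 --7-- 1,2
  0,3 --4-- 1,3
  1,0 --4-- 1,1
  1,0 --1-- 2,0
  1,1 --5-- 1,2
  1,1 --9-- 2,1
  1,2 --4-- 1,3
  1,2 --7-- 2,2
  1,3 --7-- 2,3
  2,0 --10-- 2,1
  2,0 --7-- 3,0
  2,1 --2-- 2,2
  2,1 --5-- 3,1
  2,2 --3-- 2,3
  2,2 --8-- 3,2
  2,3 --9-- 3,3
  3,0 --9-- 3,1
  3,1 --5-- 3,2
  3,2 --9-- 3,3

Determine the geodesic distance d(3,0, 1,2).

Shortest path: 3,0 → 2,0 → 1,0 → 1,1 → 1,2, total weight = 17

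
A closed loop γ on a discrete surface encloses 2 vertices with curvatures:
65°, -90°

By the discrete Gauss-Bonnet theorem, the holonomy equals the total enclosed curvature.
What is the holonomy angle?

Holonomy = total enclosed curvature = 65° + (-90°) = -25°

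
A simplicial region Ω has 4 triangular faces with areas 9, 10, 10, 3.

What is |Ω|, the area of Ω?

9 + 10 + 10 + 3 = 32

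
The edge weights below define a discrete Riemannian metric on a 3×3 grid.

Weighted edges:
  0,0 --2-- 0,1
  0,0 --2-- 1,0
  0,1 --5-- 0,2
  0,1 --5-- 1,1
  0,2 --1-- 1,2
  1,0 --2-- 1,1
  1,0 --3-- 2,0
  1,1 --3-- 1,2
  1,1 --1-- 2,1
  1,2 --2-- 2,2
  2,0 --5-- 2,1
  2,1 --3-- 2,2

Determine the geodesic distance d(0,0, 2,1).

Shortest path: 0,0 → 1,0 → 1,1 → 2,1, total weight = 5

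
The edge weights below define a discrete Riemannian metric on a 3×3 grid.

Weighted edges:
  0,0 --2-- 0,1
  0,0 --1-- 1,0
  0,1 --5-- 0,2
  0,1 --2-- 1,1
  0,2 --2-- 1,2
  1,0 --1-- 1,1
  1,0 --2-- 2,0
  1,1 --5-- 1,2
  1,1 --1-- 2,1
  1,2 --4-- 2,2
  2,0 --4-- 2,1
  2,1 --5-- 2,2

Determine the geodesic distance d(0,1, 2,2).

Shortest path: 0,1 → 1,1 → 2,1 → 2,2, total weight = 8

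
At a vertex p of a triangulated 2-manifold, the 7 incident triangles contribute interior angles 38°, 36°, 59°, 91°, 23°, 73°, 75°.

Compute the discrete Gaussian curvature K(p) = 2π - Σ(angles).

Sum of angles = 395°. K = 360° - 395° = -35° = -7π/36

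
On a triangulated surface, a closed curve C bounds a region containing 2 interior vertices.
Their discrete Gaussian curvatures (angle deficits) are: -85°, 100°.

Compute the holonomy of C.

Holonomy = total enclosed curvature = (-85°) + 100° = 15°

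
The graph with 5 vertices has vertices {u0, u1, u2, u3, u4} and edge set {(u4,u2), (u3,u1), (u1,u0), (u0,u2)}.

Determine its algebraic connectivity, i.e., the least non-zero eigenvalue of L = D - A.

Degrees: deg(u0) = 2, deg(u1) = 2, deg(u2) = 2, deg(u3) = 1, deg(u4) = 1.
L = D − A with rows/columns ordered (u0, u1, u2, u3, u4):
  [ 2, -1, -1,  0,  0]
  [-1,  2,  0, -1,  0]
  [-1,  0,  2,  0, -1]
  [ 0, -1,  0,  1,  0]
  [ 0,  0, -1,  0,  1]
Characteristic polynomial: det(λI − L) = λ(λ² − 3λ + 1)(λ² − 5λ + 5).
Roots: λ = 0; (λ² − 3λ + 1) = 0 ⇒ λ = (3 ± √5)/2 ≈ 0.382, 2.618; (λ² − 5λ + 5) = 0 ⇒ λ = (5 ± √5)/2 ≈ 1.382, 3.618.
(Check: the roots sum (with multiplicity) to 8, matching trace L = Σdeg = 2·4 = 8.)
Laplacian eigenvalues: [0.0, 0.382, 1.382, 2.618, 3.618]. Algebraic connectivity (smallest non-zero eigenvalue) = 0.382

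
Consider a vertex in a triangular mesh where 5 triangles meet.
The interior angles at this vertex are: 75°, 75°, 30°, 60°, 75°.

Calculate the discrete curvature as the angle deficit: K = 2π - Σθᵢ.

Sum of angles = 315°. K = 360° - 315° = 45° = π/4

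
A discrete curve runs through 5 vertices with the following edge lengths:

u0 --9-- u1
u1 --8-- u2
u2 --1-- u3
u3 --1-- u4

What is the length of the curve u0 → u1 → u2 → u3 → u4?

Arc length = 9 + 8 + 1 + 1 = 19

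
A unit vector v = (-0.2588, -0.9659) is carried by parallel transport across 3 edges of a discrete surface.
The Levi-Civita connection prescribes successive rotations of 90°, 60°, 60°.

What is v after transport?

Total rotation: 90° + 60° + 60° = 210° ≡ -150° (mod 360°). Final vector: (-0.2588, 0.9659)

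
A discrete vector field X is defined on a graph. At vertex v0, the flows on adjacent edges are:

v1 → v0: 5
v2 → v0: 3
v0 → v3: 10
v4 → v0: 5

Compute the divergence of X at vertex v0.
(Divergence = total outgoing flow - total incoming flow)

Divergence = sum of outgoing flows = (-5) + (-3) + 10 + (-5) = -3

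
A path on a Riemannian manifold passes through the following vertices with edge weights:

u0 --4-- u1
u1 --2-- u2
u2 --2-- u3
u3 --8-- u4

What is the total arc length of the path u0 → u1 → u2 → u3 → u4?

Arc length = 4 + 2 + 2 + 8 = 16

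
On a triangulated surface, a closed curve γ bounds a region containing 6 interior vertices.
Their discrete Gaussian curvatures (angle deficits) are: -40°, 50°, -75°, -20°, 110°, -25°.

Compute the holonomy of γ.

Holonomy = total enclosed curvature = (-40°) + 50° + (-75°) + (-20°) + 110° + (-25°) = 0°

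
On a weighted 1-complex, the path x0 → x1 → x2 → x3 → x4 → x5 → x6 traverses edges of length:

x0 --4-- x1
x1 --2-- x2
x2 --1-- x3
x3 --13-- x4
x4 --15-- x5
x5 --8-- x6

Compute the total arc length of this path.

Arc length = 4 + 2 + 1 + 13 + 15 + 8 = 43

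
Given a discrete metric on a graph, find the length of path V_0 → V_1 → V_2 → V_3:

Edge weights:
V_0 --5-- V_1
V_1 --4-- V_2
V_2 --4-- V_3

Arc length = 5 + 4 + 4 = 13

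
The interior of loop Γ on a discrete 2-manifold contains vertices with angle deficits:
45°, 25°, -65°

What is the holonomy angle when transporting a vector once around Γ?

Holonomy = total enclosed curvature = 45° + 25° + (-65°) = 5°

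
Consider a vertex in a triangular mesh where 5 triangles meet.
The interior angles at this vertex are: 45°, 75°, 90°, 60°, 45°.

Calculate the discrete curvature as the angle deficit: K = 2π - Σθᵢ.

Sum of angles = 315°. K = 360° - 315° = 45°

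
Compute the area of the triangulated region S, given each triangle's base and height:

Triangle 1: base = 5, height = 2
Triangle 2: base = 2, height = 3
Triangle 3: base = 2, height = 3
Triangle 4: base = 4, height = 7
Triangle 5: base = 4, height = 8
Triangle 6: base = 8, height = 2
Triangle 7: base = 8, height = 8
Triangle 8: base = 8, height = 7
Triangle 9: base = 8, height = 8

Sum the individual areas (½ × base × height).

(1/2)×5×2 + (1/2)×2×3 + (1/2)×2×3 + (1/2)×4×7 + (1/2)×4×8 + (1/2)×8×2 + (1/2)×8×8 + (1/2)×8×7 + (1/2)×8×8 = 141.0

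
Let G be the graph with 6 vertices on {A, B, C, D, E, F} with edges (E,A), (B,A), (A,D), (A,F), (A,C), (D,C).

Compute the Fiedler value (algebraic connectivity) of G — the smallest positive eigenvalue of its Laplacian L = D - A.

Degrees: deg(A) = 5, deg(B) = 1, deg(C) = 2, deg(D) = 2, deg(E) = 1, deg(F) = 1.
L = D − A with rows/columns ordered (A, B, C, D, E, F):
  [ 5, -1, -1, -1, -1, -1]
  [-1,  1,  0,  0,  0,  0]
  [-1,  0,  2, -1,  0,  0]
  [-1,  0, -1,  2,  0,  0]
  [-1,  0,  0,  0,  1,  0]
  [-1,  0,  0,  0,  0,  1]
Characteristic polynomial: det(λI − L) = λ(λ − 1)³(λ − 3)(λ − 6).
Roots: λ = 0; (λ − 1) = 0 ⇒ λ = 1 (multiplicity 3); (λ − 3) = 0 ⇒ λ = 3; (λ − 6) = 0 ⇒ λ = 6.
(Check: the roots sum (with multiplicity) to 12, matching trace L = Σdeg = 2·6 = 12.)
Laplacian eigenvalues: [0.0, 1.0, 1.0, 1.0, 3.0, 6.0]. Algebraic connectivity (smallest non-zero eigenvalue) = 1.0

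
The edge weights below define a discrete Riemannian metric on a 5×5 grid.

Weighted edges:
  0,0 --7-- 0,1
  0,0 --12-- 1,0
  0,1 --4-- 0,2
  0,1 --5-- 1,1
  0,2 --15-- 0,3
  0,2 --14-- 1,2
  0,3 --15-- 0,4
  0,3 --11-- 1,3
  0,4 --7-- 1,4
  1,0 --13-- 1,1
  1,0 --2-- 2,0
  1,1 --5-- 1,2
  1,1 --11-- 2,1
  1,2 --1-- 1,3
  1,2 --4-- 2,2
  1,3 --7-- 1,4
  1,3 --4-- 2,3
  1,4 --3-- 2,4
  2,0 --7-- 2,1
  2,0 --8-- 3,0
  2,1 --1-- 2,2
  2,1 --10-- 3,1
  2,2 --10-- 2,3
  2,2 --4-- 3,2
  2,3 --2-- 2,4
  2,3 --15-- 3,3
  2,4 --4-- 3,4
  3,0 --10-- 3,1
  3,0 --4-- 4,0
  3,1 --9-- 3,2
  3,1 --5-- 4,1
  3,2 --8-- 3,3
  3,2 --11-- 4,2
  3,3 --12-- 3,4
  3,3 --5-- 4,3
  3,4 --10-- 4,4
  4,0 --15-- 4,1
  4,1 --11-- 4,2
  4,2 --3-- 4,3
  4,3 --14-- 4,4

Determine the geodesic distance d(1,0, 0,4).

Shortest path: 1,0 → 2,0 → 2,1 → 2,2 → 1,2 → 1,3 → 1,4 → 0,4, total weight = 29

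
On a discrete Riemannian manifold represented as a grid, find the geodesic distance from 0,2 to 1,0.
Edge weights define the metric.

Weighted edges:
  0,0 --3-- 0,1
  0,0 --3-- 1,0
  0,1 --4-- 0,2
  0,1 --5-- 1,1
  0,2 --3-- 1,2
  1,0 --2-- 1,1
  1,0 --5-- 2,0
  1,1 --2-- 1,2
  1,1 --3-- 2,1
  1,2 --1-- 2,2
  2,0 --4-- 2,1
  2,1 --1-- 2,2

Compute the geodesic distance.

Shortest path: 0,2 → 1,2 → 1,1 → 1,0, total weight = 7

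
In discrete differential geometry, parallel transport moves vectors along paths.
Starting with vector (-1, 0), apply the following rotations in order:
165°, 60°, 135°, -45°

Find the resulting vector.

Total rotation: 165° + 60° + 135° + (-45°) = 315° ≡ -45° (mod 360°). Final vector: (-0.7071, 0.7071)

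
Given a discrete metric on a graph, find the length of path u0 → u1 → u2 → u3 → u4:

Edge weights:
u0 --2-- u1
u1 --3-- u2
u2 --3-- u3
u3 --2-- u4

Arc length = 2 + 3 + 3 + 2 = 10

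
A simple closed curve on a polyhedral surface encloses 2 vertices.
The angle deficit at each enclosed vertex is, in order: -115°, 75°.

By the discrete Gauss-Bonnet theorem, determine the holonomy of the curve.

Holonomy = total enclosed curvature = (-115°) + 75° = -40°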